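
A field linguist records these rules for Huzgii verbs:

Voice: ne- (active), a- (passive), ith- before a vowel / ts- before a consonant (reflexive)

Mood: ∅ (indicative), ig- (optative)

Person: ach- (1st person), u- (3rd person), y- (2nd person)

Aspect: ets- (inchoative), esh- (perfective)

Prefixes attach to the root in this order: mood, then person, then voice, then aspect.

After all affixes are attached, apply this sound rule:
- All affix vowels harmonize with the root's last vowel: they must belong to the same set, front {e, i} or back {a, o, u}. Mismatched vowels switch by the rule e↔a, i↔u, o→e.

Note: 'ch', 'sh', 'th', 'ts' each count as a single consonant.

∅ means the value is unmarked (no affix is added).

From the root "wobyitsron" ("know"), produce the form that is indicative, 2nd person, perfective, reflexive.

mood = indicative: zero marking, form stays wobyitsron.
Attach person 2nd person y- → ywobyitsron.
Attach voice reflexive ts- (before consonant 'y') → tsywobyitsron.
Attach aspect perfective esh- → eshtsywobyitsron.
Apply vowel harmony: eshtsywobyitsron → ashtsywobyitsron.

ashtsywobyitsron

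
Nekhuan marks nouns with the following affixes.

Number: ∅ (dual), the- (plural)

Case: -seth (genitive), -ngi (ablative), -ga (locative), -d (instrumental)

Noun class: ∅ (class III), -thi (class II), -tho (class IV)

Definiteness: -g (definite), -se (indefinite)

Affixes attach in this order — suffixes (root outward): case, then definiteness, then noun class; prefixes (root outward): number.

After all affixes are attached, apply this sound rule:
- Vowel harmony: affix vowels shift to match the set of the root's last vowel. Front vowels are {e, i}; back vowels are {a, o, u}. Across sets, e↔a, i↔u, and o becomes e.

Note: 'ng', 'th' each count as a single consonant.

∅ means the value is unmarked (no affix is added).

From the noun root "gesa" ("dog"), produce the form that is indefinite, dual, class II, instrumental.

gesadsathu

number = dual: zero marking, form stays gesa.
Attach case instrumental -d → gesad.
Attach definiteness indefinite -se → gesadse.
Attach noun class class II -thi → gesadsethi.
Apply vowel harmony: gesadsethi → gesadsathu.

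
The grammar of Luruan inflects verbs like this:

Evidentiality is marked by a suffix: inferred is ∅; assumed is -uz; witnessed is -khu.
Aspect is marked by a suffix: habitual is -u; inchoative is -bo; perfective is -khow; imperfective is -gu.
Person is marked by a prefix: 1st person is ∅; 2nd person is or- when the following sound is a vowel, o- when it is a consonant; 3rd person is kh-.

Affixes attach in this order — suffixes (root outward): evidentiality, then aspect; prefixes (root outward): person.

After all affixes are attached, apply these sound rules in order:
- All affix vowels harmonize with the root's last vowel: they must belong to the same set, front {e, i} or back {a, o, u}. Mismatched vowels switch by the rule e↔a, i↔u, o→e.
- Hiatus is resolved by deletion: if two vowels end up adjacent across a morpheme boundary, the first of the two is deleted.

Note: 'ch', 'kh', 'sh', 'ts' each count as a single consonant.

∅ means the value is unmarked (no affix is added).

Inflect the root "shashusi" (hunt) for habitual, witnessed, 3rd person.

Attach evidentiality witnessed -khu → shashusikhu.
Attach aspect habitual -u → shashusikhuu.
Attach person 3rd person kh- → khshashusikhuu.
Apply vowel harmony: khshashusikhuu → khshashusikhii.
Apply vowel deletion: khshashusikhii → khshashusikhi.

khshashusikhi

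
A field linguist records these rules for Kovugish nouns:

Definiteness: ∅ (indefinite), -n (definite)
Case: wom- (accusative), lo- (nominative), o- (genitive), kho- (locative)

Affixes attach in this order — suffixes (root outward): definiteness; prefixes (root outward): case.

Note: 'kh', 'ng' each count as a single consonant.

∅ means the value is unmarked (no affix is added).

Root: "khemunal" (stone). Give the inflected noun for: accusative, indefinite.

Attach case accusative wom- → womkhemunal.
definiteness = indefinite: zero marking, form stays womkhemunal.

womkhemunal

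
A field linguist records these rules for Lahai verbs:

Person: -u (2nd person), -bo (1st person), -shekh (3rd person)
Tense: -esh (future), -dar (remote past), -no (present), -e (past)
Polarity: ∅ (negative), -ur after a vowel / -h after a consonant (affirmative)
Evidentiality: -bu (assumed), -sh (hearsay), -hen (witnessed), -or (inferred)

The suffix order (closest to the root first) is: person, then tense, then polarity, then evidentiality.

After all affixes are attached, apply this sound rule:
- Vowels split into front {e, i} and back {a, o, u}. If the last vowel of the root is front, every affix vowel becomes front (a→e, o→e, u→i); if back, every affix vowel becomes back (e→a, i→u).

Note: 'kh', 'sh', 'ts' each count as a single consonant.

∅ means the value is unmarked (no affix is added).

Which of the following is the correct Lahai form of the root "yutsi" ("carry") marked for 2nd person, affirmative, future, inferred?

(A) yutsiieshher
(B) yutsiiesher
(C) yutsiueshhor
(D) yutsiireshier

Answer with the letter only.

A

Attach person 2nd person -u → yutsiu.
Attach tense future -esh → yutsiuesh.
Attach polarity affirmative -h (after consonant 'sh') → yutsiueshh.
Attach evidentiality inferred -or → yutsiueshhor.
Apply vowel harmony: yutsiueshhor → yutsiieshher.
So the correct form is yutsiieshher, option (A).
(B) yutsiiesher is wrong: it uses negative instead of affirmative for polarity.
(C) yutsiueshhor is wrong: it fails to apply the sound rule(s).
(D) yutsiireshier is wrong: it has the affixes in the wrong order.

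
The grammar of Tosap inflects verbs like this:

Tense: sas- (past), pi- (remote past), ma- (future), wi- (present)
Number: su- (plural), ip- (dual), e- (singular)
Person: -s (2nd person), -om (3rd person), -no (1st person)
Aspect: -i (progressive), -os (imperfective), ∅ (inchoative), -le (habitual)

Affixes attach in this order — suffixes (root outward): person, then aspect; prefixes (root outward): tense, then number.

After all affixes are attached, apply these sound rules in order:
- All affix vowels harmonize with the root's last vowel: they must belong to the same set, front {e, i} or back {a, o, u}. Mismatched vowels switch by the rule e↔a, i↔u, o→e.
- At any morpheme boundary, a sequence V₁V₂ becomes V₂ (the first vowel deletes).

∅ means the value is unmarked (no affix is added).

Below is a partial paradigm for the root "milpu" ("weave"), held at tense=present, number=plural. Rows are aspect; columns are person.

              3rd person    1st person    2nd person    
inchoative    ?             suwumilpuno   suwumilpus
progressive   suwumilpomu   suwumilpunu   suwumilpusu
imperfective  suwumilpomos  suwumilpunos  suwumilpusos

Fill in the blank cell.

suwumilpom

Attach person 3rd person -om → milpuom.
aspect = inchoative: zero marking, form stays milpuom.
Attach tense present wi- → wimilpuom.
Attach number plural su- → suwimilpuom.
Apply vowel harmony: suwimilpuom → suwumilpuom.
Apply vowel deletion: suwumilpuom → suwumilpom.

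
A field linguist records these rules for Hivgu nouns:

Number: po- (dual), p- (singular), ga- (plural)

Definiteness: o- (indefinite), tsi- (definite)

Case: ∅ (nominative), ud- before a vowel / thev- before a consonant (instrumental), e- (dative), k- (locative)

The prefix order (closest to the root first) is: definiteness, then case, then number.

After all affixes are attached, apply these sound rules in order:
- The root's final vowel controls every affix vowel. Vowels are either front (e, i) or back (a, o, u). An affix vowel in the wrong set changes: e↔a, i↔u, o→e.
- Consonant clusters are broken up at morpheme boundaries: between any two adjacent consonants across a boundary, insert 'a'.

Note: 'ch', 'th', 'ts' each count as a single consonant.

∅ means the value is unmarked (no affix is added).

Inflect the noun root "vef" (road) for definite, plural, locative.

Attach definiteness definite tsi- → tsivef.
Attach case locative k- → ktsivef.
Attach number plural ga- → gaktsivef.
Apply vowel harmony: gaktsivef → gektsivef.
Apply epenthesis: gektsivef → gekatsivef.

gekatsivef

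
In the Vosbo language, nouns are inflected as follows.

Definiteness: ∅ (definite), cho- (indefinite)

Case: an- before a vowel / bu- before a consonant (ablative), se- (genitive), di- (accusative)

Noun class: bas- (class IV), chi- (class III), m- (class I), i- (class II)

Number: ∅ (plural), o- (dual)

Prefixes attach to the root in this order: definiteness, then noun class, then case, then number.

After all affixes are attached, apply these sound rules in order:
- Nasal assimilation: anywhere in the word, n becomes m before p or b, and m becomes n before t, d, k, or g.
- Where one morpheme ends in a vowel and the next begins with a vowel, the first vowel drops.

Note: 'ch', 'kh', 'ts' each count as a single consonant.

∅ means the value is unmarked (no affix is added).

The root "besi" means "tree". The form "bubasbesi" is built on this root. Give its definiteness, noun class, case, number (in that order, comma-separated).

Segment: bu-bas-besi.
definiteness: ∅ → definite.
noun class: bas- → class IV.
case: an/bu- → ablative.
number: ∅ → plural.

definite, class IV, ablative, plural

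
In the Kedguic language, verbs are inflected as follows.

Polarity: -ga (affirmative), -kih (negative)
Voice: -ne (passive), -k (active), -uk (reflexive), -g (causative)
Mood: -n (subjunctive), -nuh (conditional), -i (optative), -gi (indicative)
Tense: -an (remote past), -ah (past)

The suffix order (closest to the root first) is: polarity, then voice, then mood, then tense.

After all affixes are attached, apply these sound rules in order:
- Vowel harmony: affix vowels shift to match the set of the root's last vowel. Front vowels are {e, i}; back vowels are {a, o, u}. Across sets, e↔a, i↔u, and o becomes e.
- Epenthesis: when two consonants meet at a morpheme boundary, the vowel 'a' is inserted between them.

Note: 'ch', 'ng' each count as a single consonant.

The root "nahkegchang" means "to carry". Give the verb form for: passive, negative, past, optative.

Attach polarity negative -kih → nahkegchangkih.
Attach voice passive -ne → nahkegchangkihne.
Attach mood optative -i → nahkegchangkihnei.
Attach tense past -ah → nahkegchangkihneiah.
Apply vowel harmony: nahkegchangkihneiah → nahkegchangkuhnauah.
Apply epenthesis: nahkegchangkuhnauah → nahkegchangakuhanauah.

nahkegchangakuhanauah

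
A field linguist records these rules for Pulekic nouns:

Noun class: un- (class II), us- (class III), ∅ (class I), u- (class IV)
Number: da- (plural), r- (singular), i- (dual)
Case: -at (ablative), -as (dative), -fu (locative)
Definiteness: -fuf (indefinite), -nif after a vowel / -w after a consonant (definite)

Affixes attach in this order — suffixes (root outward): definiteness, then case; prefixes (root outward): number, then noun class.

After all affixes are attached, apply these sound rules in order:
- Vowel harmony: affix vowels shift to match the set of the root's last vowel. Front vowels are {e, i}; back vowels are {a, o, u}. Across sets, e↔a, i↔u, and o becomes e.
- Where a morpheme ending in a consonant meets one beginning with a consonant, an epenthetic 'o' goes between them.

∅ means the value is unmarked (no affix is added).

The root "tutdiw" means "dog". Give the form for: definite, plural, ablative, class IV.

idetutdiwowet

Attach definiteness definite -w (after consonant 'w') → tutdiww.
Attach case ablative -at → tutdiwwat.
Attach number plural da- → datutdiwwat.
Attach noun class class IV u- → udatutdiwwat.
Apply vowel harmony: udatutdiwwat → idetutdiwwet.
Apply epenthesis: idetutdiwwet → idetutdiwowet.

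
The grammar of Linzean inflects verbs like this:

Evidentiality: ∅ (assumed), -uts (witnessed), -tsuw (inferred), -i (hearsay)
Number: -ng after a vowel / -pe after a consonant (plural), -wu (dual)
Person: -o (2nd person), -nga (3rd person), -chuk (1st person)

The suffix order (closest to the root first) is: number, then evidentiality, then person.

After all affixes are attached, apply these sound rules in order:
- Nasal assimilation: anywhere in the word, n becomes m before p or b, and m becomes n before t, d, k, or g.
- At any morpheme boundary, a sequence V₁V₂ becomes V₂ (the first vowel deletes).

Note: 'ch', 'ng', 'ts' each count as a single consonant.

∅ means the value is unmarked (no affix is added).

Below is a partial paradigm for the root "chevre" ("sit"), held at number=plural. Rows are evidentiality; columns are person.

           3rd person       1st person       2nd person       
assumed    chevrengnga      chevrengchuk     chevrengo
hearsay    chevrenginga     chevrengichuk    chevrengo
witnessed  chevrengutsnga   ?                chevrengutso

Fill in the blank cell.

Attach number plural -ng (after vowel 'e') → chevreng.
Attach evidentiality witnessed -uts → chevrenguts.
Attach person 1st person -chuk → chevrengutschuk.
Nasal assimilation: no change.
Vowel deletion: no change.

chevrengutschuk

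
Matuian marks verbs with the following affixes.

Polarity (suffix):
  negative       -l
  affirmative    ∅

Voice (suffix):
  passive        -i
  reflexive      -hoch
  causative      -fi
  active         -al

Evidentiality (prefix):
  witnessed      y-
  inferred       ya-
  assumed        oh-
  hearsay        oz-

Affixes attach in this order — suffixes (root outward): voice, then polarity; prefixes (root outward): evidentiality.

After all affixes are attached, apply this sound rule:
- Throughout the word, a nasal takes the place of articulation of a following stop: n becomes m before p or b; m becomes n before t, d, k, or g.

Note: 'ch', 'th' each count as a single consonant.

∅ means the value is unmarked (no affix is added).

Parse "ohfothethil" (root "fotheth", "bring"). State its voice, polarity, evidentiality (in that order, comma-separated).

Segment: oh-fotheth-i-l.
voice: -i → passive.
polarity: -l → negative.
evidentiality: oh- → assumed.

passive, negative, assumed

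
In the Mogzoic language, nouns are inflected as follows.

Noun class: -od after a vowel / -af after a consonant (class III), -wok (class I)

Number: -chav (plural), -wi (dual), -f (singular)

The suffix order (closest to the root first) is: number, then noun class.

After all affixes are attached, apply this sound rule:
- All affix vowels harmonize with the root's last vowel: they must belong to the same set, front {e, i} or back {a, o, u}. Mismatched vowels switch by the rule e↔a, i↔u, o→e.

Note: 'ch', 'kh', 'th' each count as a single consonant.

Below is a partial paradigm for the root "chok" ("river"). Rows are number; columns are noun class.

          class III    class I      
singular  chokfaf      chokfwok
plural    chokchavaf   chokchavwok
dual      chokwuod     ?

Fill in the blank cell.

chokwuwok

Attach number dual -wi → chokwi.
Attach noun class class I -wok → chokwiwok.
Apply vowel harmony: chokwiwok → chokwuwok.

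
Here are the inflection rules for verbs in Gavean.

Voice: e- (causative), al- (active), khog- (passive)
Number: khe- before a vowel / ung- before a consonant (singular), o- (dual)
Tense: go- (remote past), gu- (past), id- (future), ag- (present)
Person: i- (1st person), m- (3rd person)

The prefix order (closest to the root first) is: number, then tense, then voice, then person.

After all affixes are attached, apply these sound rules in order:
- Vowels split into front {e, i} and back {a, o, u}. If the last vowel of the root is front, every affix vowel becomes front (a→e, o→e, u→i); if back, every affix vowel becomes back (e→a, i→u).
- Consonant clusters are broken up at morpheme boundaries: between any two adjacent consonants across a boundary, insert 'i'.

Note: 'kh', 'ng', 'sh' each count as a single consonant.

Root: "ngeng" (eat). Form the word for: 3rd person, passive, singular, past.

Attach number singular ung- (before consonant 'ng') → ungngeng.
Attach tense past gu- → guungngeng.
Attach voice passive khog- → khogguungngeng.
Attach person 3rd person m- → mkhogguungngeng.
Apply vowel harmony: mkhogguungngeng → mkheggiingngeng.
Apply epenthesis: mkheggiingngeng → mikhegigiingingeng.

mikhegigiingingeng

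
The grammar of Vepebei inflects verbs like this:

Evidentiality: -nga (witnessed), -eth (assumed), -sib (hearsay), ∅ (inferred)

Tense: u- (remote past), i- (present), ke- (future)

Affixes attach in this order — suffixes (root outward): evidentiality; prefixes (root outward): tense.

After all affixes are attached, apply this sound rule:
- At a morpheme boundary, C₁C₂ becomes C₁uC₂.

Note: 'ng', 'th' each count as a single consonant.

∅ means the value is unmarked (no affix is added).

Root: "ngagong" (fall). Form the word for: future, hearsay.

Attach tense future ke- → kengagong.
Attach evidentiality hearsay -sib → kengagongsib.
Apply epenthesis: kengagongsib → kengagongusib.

kengagongusib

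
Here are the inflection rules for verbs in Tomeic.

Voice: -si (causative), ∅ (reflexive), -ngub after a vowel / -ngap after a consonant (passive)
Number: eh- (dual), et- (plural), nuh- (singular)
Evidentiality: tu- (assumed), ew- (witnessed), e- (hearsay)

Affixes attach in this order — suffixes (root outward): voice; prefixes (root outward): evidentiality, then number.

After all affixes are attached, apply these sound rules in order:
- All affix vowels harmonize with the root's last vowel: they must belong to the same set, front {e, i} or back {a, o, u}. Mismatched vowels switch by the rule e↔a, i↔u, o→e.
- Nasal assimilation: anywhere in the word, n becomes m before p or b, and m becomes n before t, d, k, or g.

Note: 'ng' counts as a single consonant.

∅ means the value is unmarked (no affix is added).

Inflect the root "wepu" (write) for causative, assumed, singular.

nuhtuwepusu

Attach evidentiality assumed tu- → tuwepu.
Attach number singular nuh- → nuhtuwepu.
Attach voice causative -si → nuhtuwepusi.
Apply vowel harmony: nuhtuwepusi → nuhtuwepusu.
Nasal assimilation: no change.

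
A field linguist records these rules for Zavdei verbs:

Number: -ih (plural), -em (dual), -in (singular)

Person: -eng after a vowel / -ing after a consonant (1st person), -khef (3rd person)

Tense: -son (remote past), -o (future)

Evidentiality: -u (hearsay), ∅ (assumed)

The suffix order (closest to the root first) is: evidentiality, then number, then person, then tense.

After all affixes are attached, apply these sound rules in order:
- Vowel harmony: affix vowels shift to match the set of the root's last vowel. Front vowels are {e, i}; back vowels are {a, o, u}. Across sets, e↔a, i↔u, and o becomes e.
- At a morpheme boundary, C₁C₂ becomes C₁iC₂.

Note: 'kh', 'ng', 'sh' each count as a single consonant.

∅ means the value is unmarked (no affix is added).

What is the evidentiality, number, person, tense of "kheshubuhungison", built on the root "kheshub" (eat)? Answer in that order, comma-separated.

assumed, plural, 1st person, remote past

Segment: kheshub-ih-ing-son.
evidentiality: ∅ → assumed.
number: -ih → plural.
person: -eng/ing → 1st person.
tense: -son → remote past.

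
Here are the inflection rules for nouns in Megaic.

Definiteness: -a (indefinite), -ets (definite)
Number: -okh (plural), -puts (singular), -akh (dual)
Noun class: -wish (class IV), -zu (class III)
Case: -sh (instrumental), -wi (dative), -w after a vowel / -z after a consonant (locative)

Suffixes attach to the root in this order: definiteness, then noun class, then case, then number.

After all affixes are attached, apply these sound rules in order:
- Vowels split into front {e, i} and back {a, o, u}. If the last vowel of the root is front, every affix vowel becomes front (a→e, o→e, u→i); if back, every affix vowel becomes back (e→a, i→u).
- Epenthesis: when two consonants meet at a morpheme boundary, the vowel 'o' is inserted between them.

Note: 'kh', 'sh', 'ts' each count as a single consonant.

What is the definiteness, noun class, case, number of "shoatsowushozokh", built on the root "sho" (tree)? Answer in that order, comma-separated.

definite, class IV, locative, plural

Segment: sho-ets-wish-z-okh.
definiteness: -ets → definite.
noun class: -wish → class IV.
case: -w/z → locative.
number: -okh → plural.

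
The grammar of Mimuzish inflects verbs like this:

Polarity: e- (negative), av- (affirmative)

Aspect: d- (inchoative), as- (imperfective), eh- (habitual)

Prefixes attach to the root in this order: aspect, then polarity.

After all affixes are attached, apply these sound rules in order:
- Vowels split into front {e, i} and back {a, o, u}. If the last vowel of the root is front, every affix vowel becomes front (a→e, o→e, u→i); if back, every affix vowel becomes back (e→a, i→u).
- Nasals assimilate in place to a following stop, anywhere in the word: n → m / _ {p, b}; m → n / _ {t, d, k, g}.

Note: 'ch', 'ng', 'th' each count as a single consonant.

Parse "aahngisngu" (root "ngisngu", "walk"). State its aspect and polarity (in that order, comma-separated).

habitual, negative

Segment: e-eh-ngisngu.
aspect: eh- → habitual.
polarity: e- → negative.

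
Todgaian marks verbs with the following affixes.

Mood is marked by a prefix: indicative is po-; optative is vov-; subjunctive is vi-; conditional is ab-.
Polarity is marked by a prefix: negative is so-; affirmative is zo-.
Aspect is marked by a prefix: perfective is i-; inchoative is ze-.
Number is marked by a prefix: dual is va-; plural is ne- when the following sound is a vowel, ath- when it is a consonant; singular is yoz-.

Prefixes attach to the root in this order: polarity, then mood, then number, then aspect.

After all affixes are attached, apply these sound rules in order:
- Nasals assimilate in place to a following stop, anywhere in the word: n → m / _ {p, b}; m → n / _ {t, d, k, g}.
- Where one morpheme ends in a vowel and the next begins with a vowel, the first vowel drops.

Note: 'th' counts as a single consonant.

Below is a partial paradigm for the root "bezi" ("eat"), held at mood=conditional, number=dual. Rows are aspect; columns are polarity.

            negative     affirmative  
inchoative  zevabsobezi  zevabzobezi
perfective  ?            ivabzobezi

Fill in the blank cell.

Attach polarity negative so- → sobezi.
Attach mood conditional ab- → absobezi.
Attach number dual va- → vaabsobezi.
Attach aspect perfective i- → ivaabsobezi.
Nasal assimilation: no change.
Apply vowel deletion: ivaabsobezi → ivabsobezi.

ivabsobezi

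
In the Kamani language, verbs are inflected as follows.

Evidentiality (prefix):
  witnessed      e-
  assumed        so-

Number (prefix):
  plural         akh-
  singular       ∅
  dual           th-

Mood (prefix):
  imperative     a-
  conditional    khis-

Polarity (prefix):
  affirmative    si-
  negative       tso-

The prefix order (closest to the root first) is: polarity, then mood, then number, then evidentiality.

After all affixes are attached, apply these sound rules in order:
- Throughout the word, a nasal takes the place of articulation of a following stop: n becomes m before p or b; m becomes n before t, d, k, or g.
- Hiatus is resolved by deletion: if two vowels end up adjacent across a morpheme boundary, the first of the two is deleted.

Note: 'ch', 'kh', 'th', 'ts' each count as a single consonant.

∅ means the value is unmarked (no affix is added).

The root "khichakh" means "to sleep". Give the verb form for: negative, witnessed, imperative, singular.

atsokhichakh

Attach polarity negative tso- → tsokhichakh.
Attach mood imperative a- → atsokhichakh.
number = singular: zero marking, form stays atsokhichakh.
Attach evidentiality witnessed e- → eatsokhichakh.
Nasal assimilation: no change.
Apply vowel deletion: eatsokhichakh → atsokhichakh.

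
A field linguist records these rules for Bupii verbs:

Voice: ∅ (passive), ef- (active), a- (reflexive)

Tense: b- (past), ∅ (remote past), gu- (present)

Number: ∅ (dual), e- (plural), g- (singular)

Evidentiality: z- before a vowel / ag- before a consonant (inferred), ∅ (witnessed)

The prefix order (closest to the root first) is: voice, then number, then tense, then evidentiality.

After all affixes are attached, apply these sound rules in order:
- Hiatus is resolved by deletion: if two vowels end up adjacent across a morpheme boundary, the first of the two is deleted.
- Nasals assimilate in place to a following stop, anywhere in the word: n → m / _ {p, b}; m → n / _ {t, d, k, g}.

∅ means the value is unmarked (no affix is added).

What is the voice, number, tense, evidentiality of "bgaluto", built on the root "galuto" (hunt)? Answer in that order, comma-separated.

passive, dual, past, witnessed

Segment: b-galuto.
voice: ∅ → passive.
number: ∅ → dual.
tense: b- → past.
evidentiality: ∅ → witnessed.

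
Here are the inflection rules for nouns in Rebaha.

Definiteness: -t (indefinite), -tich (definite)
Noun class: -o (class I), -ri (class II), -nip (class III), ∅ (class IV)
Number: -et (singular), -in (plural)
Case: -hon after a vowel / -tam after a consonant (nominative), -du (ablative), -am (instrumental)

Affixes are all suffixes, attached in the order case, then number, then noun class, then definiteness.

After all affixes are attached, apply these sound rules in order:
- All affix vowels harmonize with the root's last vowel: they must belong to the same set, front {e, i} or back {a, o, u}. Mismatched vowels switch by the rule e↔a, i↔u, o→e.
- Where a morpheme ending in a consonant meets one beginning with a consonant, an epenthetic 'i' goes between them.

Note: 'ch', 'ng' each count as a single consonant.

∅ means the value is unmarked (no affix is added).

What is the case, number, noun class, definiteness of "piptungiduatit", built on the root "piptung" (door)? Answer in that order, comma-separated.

Segment: piptung-du-et-t.
case: -du → ablative.
number: -et → singular.
noun class: ∅ → class IV.
definiteness: -t → indefinite.

ablative, singular, class IV, indefinite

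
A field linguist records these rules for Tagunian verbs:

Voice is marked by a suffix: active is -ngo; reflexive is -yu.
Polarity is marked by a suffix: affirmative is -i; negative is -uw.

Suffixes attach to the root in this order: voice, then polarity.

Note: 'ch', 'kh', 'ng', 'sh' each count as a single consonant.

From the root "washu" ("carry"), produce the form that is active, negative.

Attach voice active -ngo → washungo.
Attach polarity negative -uw → washungouw.

washungouw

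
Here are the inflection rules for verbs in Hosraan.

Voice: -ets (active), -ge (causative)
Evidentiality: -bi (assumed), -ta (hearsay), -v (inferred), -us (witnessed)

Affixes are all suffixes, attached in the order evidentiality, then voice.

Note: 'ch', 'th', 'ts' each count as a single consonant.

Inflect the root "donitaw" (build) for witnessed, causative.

Attach evidentiality witnessed -us → donitawus.
Attach voice causative -ge → donitawusge.

donitawusge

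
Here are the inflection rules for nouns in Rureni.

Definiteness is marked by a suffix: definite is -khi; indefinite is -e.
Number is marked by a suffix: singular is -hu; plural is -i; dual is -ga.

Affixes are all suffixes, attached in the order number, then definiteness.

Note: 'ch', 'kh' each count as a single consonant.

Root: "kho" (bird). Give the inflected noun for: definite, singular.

khohukhi

Attach number singular -hu → khohu.
Attach definiteness definite -khi → khohukhi.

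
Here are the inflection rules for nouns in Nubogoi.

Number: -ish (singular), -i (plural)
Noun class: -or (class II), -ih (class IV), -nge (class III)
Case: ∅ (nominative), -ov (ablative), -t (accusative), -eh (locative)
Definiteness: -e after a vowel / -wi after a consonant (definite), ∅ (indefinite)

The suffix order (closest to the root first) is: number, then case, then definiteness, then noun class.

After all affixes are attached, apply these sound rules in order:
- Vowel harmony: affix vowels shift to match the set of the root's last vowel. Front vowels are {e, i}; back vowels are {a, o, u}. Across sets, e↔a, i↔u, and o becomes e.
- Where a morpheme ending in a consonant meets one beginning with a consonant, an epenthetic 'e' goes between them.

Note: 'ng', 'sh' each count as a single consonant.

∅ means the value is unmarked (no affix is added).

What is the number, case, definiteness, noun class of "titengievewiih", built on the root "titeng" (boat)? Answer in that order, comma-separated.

plural, ablative, definite, class IV

Segment: titeng-i-ov-wi-ih.
number: -i → plural.
case: -ov → ablative.
definiteness: -e/wi → definite.
noun class: -ih → class IV.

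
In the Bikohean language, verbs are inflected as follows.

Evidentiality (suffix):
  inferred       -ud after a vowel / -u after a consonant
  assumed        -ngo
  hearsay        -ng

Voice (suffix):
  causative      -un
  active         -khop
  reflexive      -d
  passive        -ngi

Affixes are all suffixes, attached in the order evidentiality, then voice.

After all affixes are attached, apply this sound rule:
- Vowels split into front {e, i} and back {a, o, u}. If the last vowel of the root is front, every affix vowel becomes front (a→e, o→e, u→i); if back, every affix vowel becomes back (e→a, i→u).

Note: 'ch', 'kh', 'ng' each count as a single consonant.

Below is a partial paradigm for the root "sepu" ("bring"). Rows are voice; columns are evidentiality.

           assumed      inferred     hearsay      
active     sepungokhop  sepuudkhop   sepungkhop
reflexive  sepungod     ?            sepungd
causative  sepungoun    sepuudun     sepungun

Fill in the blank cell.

Attach evidentiality inferred -ud (after vowel 'u') → sepuud.
Attach voice reflexive -d → sepuudd.
Vowel harmony: no change.

sepuudd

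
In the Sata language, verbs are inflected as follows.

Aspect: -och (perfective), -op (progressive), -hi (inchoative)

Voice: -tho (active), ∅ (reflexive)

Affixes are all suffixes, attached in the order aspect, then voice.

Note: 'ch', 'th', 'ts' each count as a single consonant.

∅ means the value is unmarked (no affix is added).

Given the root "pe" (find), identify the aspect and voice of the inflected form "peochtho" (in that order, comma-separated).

Segment: pe-och-tho.
aspect: -och → perfective.
voice: -tho → active.

perfective, active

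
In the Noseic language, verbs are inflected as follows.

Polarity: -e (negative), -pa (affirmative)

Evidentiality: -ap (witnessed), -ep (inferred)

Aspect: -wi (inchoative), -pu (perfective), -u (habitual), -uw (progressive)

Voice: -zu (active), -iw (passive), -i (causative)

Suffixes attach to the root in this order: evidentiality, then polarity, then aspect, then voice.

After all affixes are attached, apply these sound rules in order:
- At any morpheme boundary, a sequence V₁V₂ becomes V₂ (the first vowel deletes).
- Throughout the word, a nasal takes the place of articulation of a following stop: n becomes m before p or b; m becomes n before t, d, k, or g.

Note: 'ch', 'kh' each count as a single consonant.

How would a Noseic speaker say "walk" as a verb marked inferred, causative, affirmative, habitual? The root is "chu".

Attach evidentiality inferred -ep → chuep.
Attach polarity affirmative -pa → chueppa.
Attach aspect habitual -u → chueppau.
Attach voice causative -i → chueppaui.
Apply vowel deletion: chueppaui → cheppi.
Nasal assimilation: no change.

cheppi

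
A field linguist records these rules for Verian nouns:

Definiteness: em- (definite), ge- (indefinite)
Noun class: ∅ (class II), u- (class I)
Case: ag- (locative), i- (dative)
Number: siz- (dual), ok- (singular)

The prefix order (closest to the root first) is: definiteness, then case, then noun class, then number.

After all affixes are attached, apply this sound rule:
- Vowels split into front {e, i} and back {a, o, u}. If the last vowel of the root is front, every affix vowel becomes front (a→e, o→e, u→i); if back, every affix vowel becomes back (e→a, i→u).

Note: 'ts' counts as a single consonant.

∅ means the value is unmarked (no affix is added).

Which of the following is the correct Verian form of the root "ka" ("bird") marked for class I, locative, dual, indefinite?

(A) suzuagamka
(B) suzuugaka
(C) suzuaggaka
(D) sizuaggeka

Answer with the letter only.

Attach definiteness indefinite ge- → geka.
Attach case locative ag- → aggeka.
Attach noun class class I u- → uaggeka.
Attach number dual siz- → sizuaggeka.
Apply vowel harmony: sizuaggeka → suzuaggaka.
So the correct form is suzuaggaka, option (C).
(B) suzuugaka is wrong: it uses dative instead of locative for case.
(D) sizuaggeka is wrong: it fails to apply the sound rule(s).
(A) suzuagamka is wrong: it uses definite instead of indefinite for definiteness.

C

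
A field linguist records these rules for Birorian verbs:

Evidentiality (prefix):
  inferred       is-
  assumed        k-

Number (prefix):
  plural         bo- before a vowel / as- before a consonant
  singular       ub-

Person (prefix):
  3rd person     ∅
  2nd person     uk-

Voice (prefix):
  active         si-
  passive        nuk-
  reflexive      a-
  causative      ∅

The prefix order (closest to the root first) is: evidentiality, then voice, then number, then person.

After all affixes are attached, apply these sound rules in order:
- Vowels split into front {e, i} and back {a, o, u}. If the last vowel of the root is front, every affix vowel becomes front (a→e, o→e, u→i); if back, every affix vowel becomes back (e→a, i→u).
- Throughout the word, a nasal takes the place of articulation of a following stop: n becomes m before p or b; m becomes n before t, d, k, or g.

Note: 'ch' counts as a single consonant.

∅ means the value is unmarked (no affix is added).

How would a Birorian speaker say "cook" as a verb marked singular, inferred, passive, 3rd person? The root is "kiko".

ubnukuskiko

Attach evidentiality inferred is- → iskiko.
Attach voice passive nuk- → nukiskiko.
Attach number singular ub- → ubnukiskiko.
person = 3rd person: zero marking, form stays ubnukiskiko.
Apply vowel harmony: ubnukiskiko → ubnukuskiko.
Nasal assimilation: no change.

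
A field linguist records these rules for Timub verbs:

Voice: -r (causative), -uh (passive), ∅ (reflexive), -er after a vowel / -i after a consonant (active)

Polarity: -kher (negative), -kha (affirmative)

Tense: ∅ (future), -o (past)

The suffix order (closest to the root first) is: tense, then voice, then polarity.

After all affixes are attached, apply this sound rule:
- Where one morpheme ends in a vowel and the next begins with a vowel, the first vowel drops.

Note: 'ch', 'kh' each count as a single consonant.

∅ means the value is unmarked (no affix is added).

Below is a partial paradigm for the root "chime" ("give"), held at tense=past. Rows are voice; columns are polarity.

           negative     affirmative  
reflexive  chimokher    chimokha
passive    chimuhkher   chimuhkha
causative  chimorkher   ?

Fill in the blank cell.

Attach tense past -o → chimeo.
Attach voice causative -r → chimeor.
Attach polarity affirmative -kha → chimeorkha.
Apply vowel deletion: chimeorkha → chimorkha.

chimorkha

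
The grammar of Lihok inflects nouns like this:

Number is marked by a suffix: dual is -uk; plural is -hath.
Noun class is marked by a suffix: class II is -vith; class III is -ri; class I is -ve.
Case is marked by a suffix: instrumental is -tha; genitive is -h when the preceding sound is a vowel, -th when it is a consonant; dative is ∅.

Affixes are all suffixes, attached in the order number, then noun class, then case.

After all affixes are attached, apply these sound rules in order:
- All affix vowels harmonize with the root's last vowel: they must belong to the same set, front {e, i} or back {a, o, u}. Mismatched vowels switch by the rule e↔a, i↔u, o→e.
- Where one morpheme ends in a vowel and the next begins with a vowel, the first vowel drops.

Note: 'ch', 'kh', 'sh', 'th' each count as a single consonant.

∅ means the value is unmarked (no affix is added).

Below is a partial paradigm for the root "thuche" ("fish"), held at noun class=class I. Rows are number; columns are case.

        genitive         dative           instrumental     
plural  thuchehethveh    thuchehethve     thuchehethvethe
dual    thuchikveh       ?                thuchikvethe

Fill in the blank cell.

thuchikve

Attach number dual -uk → thucheuk.
Attach noun class class I -ve → thucheukve.
case = dative: zero marking, form stays thucheukve.
Apply vowel harmony: thucheukve → thucheikve.
Apply vowel deletion: thucheikve → thuchikve.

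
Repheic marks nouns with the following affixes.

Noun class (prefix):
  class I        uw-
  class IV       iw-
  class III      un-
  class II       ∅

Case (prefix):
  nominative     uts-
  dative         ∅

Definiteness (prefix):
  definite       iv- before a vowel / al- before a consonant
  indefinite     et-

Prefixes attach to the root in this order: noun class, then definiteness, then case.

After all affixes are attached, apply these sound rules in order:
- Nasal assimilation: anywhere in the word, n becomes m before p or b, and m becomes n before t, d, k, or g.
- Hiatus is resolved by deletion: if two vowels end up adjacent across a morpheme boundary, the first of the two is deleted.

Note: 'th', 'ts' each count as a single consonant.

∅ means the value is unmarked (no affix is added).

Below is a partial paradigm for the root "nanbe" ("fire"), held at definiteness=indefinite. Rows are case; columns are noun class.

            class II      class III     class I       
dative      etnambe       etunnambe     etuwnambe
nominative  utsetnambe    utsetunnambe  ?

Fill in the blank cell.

Attach noun class class I uw- → uwnanbe.
Attach definiteness indefinite et- → etuwnanbe.
Attach case nominative uts- → utsetuwnanbe.
Apply nasal assimilation: utsetuwnanbe → utsetuwnambe.
Vowel deletion: no change.

utsetuwnambe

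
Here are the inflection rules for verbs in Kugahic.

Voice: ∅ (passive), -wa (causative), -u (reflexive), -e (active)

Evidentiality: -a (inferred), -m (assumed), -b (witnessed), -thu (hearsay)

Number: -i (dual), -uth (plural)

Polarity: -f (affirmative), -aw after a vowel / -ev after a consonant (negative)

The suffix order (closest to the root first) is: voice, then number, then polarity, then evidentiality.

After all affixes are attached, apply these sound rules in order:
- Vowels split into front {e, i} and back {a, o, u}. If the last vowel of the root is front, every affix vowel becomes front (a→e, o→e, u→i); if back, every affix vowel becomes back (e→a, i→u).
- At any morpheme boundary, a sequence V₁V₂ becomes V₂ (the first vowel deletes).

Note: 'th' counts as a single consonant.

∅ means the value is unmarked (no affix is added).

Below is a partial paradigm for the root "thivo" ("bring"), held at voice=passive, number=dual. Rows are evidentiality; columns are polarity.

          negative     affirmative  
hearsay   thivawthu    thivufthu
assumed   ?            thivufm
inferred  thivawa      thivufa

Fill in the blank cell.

thivawm

voice = passive: zero marking, form stays thivo.
Attach number dual -i → thivoi.
Attach polarity negative -aw (after vowel 'i') → thivoiaw.
Attach evidentiality assumed -m → thivoiawm.
Apply vowel harmony: thivoiawm → thivouawm.
Apply vowel deletion: thivouawm → thivawm.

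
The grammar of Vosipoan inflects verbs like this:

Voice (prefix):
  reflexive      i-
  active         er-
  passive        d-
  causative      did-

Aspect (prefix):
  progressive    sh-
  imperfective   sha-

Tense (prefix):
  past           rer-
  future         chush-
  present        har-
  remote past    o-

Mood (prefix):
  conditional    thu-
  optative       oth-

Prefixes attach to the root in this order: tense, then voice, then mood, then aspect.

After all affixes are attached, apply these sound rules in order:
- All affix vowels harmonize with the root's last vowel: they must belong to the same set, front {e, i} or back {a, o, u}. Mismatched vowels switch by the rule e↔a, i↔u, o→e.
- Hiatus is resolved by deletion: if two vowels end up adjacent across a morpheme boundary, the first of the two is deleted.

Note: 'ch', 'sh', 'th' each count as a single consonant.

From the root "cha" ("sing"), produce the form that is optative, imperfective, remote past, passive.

shothdocha

Attach tense remote past o- → ocha.
Attach voice passive d- → docha.
Attach mood optative oth- → othdocha.
Attach aspect imperfective sha- → shaothdocha.
Vowel harmony: no change.
Apply vowel deletion: shaothdocha → shothdocha.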